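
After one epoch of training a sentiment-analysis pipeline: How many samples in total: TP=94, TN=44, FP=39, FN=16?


Total = TP + TN + FP + FN
= 94 + 44 + 39 + 16
= 193
(Predicted positive: 133, predicted negative: 60)

193


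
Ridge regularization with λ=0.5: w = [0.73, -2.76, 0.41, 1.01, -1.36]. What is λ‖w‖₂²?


‖w‖₂² = (0.73)² + (-2.76)² + (0.41)² + (1.01)² + (-1.36)²
     = 0.5329 + 7.6176 + 0.1681 + 1.0201 + 1.8496
     = 11.1883
λ·‖w‖₂² = 0.5·11.1883 = 5.59415

5.59415


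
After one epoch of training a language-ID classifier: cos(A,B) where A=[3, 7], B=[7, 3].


A·B = 3·7 + 7·3 = 42
‖A‖ = √58 = 7.6158, ‖B‖ = √58 = 7.6158
cos = 42/(√58·√58) = 42/√3364 = 0.7241

0.7241


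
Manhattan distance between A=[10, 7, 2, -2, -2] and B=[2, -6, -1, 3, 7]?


d = |10-2| + |7+ 6| + |2+ 1| + |-2-3| + |-2-7|
  = 8 + 13 + 3 + 5 + 9
  = 38

38


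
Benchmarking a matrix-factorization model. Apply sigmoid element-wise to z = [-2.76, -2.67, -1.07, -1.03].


σ(-2.76) = 1/(1+e^2.76) = 0.0595
σ(-2.67) = 1/(1+e^2.67) = 0.0648
σ(-1.07) = 1/(1+e^1.07) = 0.2554
σ(-1.03) = 1/(1+e^1.03) = 0.2631
result = [0.0595, 0.0648, 0.2554, 0.2631]

[0.0595, 0.0648, 0.2554, 0.2631]


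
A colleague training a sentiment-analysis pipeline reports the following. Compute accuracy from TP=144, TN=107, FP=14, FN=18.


Accuracy = (TP+TN)/(TP+TN+FP+FN)
= (144+107)/(283)
= 251/283 = 88.69%

88.69%


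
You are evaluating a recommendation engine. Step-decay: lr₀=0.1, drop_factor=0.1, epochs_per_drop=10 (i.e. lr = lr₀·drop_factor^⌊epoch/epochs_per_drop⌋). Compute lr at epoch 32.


n_drops = ⌊32/10⌋ = 3
lr = 0.1·0.1^3 = 0.1·0.001 = 0.0001

0.0001


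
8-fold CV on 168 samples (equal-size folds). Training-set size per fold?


Fold size = 168/8 = 21
Training per fold = 168 - 21 = 147

147


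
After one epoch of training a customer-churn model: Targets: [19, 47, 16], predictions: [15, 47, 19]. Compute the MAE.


Absolute errors: |19-15|=4, |47-47|=0, |16-19|=3
Sum = 7
MAE = 7/3 = 7/3

7/3


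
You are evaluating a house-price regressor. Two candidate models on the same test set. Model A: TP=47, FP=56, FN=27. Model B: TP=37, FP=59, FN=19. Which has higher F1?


Model A: P=47/103=0.4563, R=47/74=0.6351, F1=2PR/(P+R)=2TP/(2TP+FP+FN)=94/177=0.5311
Model B: P=37/96=0.3854, R=37/56=0.6607, F1=2PR/(P+R)=2TP/(2TP+FP+FN)=74/152=0.4868
0.5311 > 0.4868 → Model A

Model A


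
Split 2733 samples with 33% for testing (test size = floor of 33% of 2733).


Test = ⌊2733·33/100⌋ = 901
Train = 2733 - 901 = 1832

Train: 1832, Test: 901


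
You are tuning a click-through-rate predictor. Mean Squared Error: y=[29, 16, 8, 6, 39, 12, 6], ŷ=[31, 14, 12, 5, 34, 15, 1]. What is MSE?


Squared errors: (29-31)²=4, (16-14)²=4, (8-12)²=16, (6-5)²=1, (39-34)²=25, (12-15)²=9, (6-1)²=25
Sum = 84
MSE = 84/7 = 12

12


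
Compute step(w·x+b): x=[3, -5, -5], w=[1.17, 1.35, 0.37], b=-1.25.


z = (3)·(1.17) + (-5)·(1.35) + (-5)·(0.37) - 1.25
  = -6.34
step(z) = 0 (z<0)

0


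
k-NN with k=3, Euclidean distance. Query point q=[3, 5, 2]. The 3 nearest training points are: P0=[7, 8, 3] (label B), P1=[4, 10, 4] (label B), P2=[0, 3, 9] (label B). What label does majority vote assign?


d(q,P0) = 5.099  (label B)
d(q,P1) = 5.4772  (label B)
d(q,P2) = 7.874  (label B)
Votes: A=0, B=3
Majority → B

B


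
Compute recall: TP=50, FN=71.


Recall = TP/(TP+FN)
= 50/(50+71)
= 50/121 = 41.32%

41.32%


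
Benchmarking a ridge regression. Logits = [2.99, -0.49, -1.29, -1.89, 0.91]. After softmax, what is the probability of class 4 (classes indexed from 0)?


Exponentials: e^2.99=19.8857, e^-0.49=0.6126, e^-1.29=0.2753, e^-1.89=0.1511, e^0.91=2.4843
Sum = 23.409
Softmax = [0.8495, 0.0262, 0.0118, 0.0065, 0.1061]
p[4] = 2.4843/23.409 = 0.1061

0.1061


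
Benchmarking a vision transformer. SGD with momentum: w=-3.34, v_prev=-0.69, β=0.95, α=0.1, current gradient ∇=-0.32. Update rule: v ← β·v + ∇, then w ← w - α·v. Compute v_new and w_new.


v_new = 0.95·-0.69 - 0.32 = -0.6555 - 0.32 = -0.9755
w_new = -3.34 - 0.1·-0.9755 = -3.34 + 0.09755 = -3.24245

v_new=-0.9755, w_new=-3.24245


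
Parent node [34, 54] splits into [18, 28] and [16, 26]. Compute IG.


Parent = [34, 54], H_parent = 0.9624
H_left = 0.9656 (n=46), H_right = 0.9587 (n=42)
H_children = (46/88)·0.9656 + (42/88)·0.9587 = 0.9623
IG = 0.9624 - 0.9623 = 0.0001

0.0001


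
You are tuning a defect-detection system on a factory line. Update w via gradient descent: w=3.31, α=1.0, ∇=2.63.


w_new = w - α·∇
= 3.31 - 1.0·2.63
= 3.31 - 2.63
= 0.68

0.68


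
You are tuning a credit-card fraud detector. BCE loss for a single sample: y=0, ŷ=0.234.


BCE = -[y·ln(p) + (1-y)·ln(1-p)]
= -0 - 1·ln(1-0.234)
= -ln(0.766) = 0.2666

0.2666


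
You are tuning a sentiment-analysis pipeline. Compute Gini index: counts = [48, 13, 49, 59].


Probabilities: [48/169, 13/169, 49/169, 59/169] ≈ [0.284, 0.0769, 0.2899, 0.3491]
Σpᵢ² = (2304 + 169 + 2401 + 3481)/169² = 8355/28561
Gini = 1 - Σpᵢ² = 1 - 8355/28561 = 0.7075

0.7075


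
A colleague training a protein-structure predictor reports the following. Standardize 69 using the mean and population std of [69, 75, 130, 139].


μ = 103.25, σ = 31.4831
z = (69 - 103.25)/31.4831 = -1.0879

-1.0879


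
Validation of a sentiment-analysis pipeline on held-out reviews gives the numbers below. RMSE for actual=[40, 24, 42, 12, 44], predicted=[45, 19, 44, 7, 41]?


MSE = 88/5 = 17.6
RMSE = √(88/5) = 4.1952

4.1952


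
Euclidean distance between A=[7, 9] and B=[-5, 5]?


d = √((7+ 5)² + (9-5)²)
  = √(144 + 16)
  = √160 = 12.6491

12.6491


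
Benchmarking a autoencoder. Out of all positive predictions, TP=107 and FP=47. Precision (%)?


Precision = TP/(TP+FP)
= 107/(107+47)
= 107/154 = 69.48%

69.48%


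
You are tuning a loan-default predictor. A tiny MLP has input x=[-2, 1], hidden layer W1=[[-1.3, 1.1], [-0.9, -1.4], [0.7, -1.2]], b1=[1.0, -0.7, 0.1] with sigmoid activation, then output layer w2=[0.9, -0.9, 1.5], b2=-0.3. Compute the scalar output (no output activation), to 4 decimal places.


z1[0] = (-1.3)·(-2) + (1.1)·(1) + 1.0 = 4.7
z1[1] = (-0.9)·(-2) + (-1.4)·(1) - 0.7 = -0.3
z1[2] = (0.7)·(-2) + (-1.2)·(1) + 0.1 = -2.5
h = sigmoid(z1) = [0.991, 0.4256, 0.0759]
output = (0.9)·(0.991) + (-0.9)·(0.4256) + (1.5)·(0.0759) - 0.3 = 0.3227

0.3227


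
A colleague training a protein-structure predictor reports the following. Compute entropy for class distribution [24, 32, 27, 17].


Probabilities: [24/100, 32/100, 27/100, 17/100] ≈ [0.24, 0.32, 0.27, 0.17]
H = -((24/100)·log₂(24/100) + (32/100)·log₂(32/100) + (27/100)·log₂(27/100) + (17/100)·log₂(17/100))
  = 1.9648 bits

1.9648 bits


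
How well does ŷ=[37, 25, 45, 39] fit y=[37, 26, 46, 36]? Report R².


ȳ = 36.25
SS_res = Σ(y-ŷ)² = 11
SS_tot = Σ(y-ȳ)² = 200.75
R² = 1 - SS_res/SS_tot = 1 - 0.0548 = 0.9452

0.9452


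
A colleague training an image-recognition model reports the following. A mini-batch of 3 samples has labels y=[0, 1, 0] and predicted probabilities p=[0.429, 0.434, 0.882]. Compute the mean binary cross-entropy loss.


L[0] = -ln(1-0.429) = -ln(0.571) = 0.5604
L[1] = -ln(0.434) = 0.8347
L[2] = -ln(1-0.882) = -ln(0.118) = 2.1371
mean = (0.5604 + 0.8347 + 2.1371)/3 = 1.1774

1.1774


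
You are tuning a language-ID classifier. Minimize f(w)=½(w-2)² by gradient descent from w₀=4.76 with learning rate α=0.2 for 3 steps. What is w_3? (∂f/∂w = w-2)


step 1: grad = 4.76-2 = 2.76; w = 4.76 - 0.2·(2.76) = 4.208
step 2: grad = 4.208-2 = 2.208; w = 4.208 - 0.2·(2.208) = 3.7664
step 3: grad = 3.7664-2 = 1.7664; w = 3.7664 - 0.2·(1.7664) = 3.41312

3.41312


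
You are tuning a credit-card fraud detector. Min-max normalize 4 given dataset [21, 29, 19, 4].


min=4, max=29
(4-4)/(29-4) = 0/25 = 0.0

0.0


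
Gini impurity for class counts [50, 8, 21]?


Probabilities: [50/79, 8/79, 21/79] ≈ [0.6329, 0.1013, 0.2658]
Σpᵢ² = (2500 + 64 + 441)/79² = 3005/6241
Gini = 1 - Σpᵢ² = 1 - 3005/6241 = 0.5185

0.5185


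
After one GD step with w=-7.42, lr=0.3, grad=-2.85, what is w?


w_new = w - α·∇
= -7.42 - 0.3·-2.85
= -7.42 + 0.855
= -6.565

-6.565


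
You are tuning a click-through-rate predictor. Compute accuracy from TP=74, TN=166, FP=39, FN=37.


Accuracy = (TP+TN)/(TP+TN+FP+FN)
= (74+166)/(316)
= 240/316 = 75.95%

75.95%


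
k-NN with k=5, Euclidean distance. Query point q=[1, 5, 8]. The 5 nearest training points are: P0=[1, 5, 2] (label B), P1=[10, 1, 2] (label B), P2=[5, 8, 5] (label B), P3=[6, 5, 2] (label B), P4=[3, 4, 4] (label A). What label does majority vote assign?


d(q,P0) = 6.0  (label B)
d(q,P1) = 11.5326  (label B)
d(q,P2) = 5.831  (label B)
d(q,P3) = 7.8102  (label B)
d(q,P4) = 4.5826  (label A)
Votes: A=1, B=4
Majority → B

B


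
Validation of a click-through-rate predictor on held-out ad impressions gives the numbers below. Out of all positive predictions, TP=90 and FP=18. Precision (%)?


Precision = TP/(TP+FP)
= 90/(90+18)
= 90/108 = 83.33%

83.33%


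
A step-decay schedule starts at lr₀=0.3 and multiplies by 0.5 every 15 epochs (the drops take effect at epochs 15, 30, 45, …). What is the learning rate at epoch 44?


n_drops = ⌊44/15⌋ = 2
lr = 0.3·0.5^2 = 0.3·0.25 = 0.075

0.075


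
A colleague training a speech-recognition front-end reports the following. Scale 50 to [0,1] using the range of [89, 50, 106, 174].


min=50, max=174
(50-50)/(174-50) = 0/124 = 0.0

0.0


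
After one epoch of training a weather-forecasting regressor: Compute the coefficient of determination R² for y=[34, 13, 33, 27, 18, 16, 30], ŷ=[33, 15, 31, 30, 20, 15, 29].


ȳ = 24.4286
SS_res = Σ(y-ŷ)² = 24
SS_tot = Σ(y-ȳ)² = 445.71
R² = 1 - SS_res/SS_tot = 1 - 0.0538 = 0.9462

0.9462


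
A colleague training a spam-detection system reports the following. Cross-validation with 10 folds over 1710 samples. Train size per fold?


Fold size = 1710/10 = 171
Training per fold = 1710 - 171 = 1539

1539


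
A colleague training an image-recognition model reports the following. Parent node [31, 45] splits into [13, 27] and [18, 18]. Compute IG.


Parent = [31, 45], H_parent = 0.9754
H_left = 0.9097 (n=40), H_right = 1 (n=36)
H_children = (40/76)·0.9097 + (36/76)·1 = 0.9525
IG = 0.9754 - 0.9525 = 0.0229

0.0229


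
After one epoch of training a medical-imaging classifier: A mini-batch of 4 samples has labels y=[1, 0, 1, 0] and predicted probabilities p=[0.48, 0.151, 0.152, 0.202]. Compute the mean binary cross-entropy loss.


L[0] = -ln(0.48) = 0.734
L[1] = -ln(1-0.151) = -ln(0.849) = 0.1637
L[2] = -ln(0.152) = 1.8839
L[3] = -ln(1-0.202) = -ln(0.798) = 0.2256
mean = (0.734 + 0.1637 + 1.8839 + 0.2256)/4 = 0.7518

0.7518


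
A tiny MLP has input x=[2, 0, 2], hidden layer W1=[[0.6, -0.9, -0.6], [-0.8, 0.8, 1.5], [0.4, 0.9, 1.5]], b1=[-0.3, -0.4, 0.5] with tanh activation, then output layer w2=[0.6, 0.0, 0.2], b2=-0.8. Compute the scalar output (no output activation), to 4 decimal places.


z1[0] = (0.6)·(2) + (-0.9)·(0) + (-0.6)·(2) - 0.3 = -0.3
z1[1] = (-0.8)·(2) + (0.8)·(0) + (1.5)·(2) - 0.4 = 1.0
z1[2] = (0.4)·(2) + (0.9)·(0) + (1.5)·(2) + 0.5 = 4.3
h = tanh(z1) = [-0.2913, 0.7616, 0.9996]
output = (0.6)·(-0.2913) + (0.0)·(0.7616) + (0.2)·(0.9996) - 0.8 = -0.7749

-0.7749


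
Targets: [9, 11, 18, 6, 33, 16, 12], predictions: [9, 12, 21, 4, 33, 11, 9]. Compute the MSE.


Squared errors: (9-9)²=0, (11-12)²=1, (18-21)²=9, (6-4)²=4, (33-33)²=0, (16-11)²=25, (12-9)²=9
Sum = 48
MSE = 48/7 = 48/7

48/7


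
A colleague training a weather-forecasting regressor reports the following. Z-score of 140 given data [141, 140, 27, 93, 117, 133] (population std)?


μ = 108.5, σ = 40.0073
z = (140 - 108.5)/40.0073 = 0.7874

0.7874


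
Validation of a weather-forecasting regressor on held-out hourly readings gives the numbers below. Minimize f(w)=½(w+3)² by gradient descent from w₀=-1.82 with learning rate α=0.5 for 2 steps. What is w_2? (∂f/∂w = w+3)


step 1: grad = -1.82+3 = 1.18; w = -1.82 - 0.5·(1.18) = -2.41
step 2: grad = -2.41+3 = 0.59; w = -2.41 - 0.5·(0.59) = -2.705

-2.705


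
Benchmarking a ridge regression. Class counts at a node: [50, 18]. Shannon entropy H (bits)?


Probabilities: [50/68, 18/68] ≈ [0.7353, 0.2647]
H = -((50/68)·log₂(50/68) + (18/68)·log₂(18/68))
  = 0.8338 bits

0.8338 bits


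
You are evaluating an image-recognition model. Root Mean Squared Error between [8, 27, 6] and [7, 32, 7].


MSE = 27/3 = 9
RMSE = √(27/3) = 3.0

3.0


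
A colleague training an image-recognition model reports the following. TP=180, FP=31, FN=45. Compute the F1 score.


Precision = 180/211 = 0.8531
Recall = 180/225 = 0.8
F1 = 2·P·R/(P+R) = 2·TP/(2·TP+FP+FN) = 360/(360+31+45) = 360/436 = 0.8257

0.8257


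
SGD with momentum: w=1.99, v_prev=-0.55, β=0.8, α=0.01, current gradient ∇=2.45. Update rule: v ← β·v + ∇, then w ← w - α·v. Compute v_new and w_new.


v_new = 0.8·-0.55 + 2.45 = -0.44 + 2.45 = 2.01
w_new = 1.99 - 0.01·2.01 = 1.99 - 0.0201 = 1.9699

v_new=2.01, w_new=1.9699


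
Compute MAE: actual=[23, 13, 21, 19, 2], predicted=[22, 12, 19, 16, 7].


Absolute errors: |23-22|=1, |13-12|=1, |21-19|=2, |19-16|=3, |2-7|=5
Sum = 12
MAE = 12/5 = 12/5

12/5


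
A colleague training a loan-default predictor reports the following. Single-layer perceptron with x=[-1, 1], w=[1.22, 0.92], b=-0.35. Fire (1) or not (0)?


z = (-1)·(1.22) + (1)·(0.92) - 0.35
  = -0.65
step(z) = 0 (z<0)

0


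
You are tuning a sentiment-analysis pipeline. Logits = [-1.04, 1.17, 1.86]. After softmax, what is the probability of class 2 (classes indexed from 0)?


Exponentials: e^-1.04=0.3535, e^1.17=3.222, e^1.86=6.4237
Sum = 9.9992
Softmax = [0.0353, 0.3222, 0.6424]
p[2] = 6.4237/9.9992 = 0.6424

0.6424


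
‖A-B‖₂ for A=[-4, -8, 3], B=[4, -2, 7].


d = √((-4-4)² + (-8+ 2)² + (3-7)²)
  = √(64 + 36 + 16)
  = √116 = 10.7703

10.7703


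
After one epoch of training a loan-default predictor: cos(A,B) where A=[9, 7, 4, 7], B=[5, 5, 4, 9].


A·B = 9·5 + 7·5 + 4·4 + 7·9 = 159
‖A‖ = √195 = 13.9642, ‖B‖ = √147 = 12.1244
cos = 159/(√195·√147) = 159/√28665 = 0.9391

0.9391


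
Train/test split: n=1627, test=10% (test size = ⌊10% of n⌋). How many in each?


Test = ⌊1627·10/100⌋ = 162
Train = 1627 - 162 = 1465

Train: 1465, Test: 162


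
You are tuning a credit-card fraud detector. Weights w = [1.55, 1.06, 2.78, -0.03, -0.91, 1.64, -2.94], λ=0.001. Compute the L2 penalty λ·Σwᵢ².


‖w‖₂² = (1.55)² + (1.06)² + (2.78)² + (-0.03)² + (-0.91)² + (1.64)² + (-2.94)²
     = 2.4025 + 1.1236 + 7.7284 + 0.0009 + 0.8281 + 2.6896 + 8.6436
     = 23.4167
λ·‖w‖₂² = 0.001·23.4167 = 0.023417

0.023417


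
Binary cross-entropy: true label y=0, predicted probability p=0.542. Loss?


BCE = -[y·ln(p) + (1-y)·ln(1-p)]
= -0 - 1·ln(1-0.542)
= -ln(0.458) = 0.7809

0.7809


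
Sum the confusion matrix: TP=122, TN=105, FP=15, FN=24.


Total = TP + TN + FP + FN
= 122 + 105 + 15 + 24
= 266
(Predicted positive: 137, predicted negative: 129)

266


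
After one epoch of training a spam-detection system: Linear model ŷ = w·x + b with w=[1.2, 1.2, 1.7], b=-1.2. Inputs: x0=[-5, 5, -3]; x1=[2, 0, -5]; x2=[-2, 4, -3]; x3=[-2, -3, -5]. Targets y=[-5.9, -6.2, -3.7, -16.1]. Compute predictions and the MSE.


ŷ0 = (1.2)·(-5) + (1.2)·(5) + (1.7)·(-3) - 1.2 = -6.3
ŷ1 = (1.2)·(2) + (1.2)·(0) + (1.7)·(-5) - 1.2 = -7.3
ŷ2 = (1.2)·(-2) + (1.2)·(4) + (1.7)·(-3) - 1.2 = -3.9
ŷ3 = (1.2)·(-2) + (1.2)·(-3) + (1.7)·(-5) - 1.2 = -15.7
errors² = [0.16, 1.21, 0.04, 0.16]
MSE = 1.5700/4 = 0.3925

0.3925


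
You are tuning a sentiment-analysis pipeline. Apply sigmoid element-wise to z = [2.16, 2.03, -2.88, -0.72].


σ(2.16) = 1/(1+e^-2.16) = 0.8966
σ(2.03) = 1/(1+e^-2.03) = 0.8839
σ(-2.88) = 1/(1+e^2.88) = 0.0532
σ(-0.72) = 1/(1+e^0.72) = 0.3274
result = [0.8966, 0.8839, 0.0532, 0.3274]

[0.8966, 0.8839, 0.0532, 0.3274]


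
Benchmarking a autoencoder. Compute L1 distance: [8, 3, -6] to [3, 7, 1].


d = |8-3| + |3-7| + |-6-1|
  = 5 + 4 + 7
  = 16

16


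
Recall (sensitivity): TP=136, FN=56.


Recall = TP/(TP+FN)
= 136/(136+56)
= 136/192 = 70.83%

70.83%


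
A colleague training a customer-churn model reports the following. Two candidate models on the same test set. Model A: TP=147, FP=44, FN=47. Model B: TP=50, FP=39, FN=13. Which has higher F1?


Model A: P=147/191=0.7696, R=147/194=0.7577, F1=2PR/(P+R)=2TP/(2TP+FP+FN)=294/385=0.7636
Model B: P=50/89=0.5618, R=50/63=0.7937, F1=2PR/(P+R)=2TP/(2TP+FP+FN)=100/152=0.6579
0.7636 > 0.6579 → Model A

Model A


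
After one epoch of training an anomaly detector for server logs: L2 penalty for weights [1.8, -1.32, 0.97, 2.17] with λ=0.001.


‖w‖₂² = (1.8)² + (-1.32)² + (0.97)² + (2.17)²
     = 3.24 + 1.7424 + 0.9409 + 4.7089
     = 10.6322
λ·‖w‖₂² = 0.001·10.6322 = 0.010632

0.010632


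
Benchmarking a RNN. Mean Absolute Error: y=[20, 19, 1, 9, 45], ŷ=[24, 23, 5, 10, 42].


Absolute errors: |20-24|=4, |19-23|=4, |1-5|=4, |9-10|=1, |45-42|=3
Sum = 16
MAE = 16/5 = 16/5

16/5


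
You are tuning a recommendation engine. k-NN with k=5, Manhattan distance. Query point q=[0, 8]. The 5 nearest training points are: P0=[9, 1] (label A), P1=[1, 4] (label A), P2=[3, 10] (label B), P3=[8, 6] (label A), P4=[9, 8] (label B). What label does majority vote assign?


d(q,P0) = 16  (label A)
d(q,P1) = 5  (label A)
d(q,P2) = 5  (label B)
d(q,P3) = 10  (label A)
d(q,P4) = 9  (label B)
Votes: A=3, B=2
Majority → A

A


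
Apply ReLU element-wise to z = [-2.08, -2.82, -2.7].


ReLU(-2.08) = max(0, -2.08) = 0.0
ReLU(-2.82) = max(0, -2.82) = 0.0
ReLU(-2.7) = max(0, -2.7) = 0.0
result = [0.0, 0.0, 0.0]

[0.0, 0.0, 0.0]


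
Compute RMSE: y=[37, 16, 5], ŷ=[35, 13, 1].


MSE = 29/3 = 9.6667
RMSE = √(29/3) = 3.1091

3.1091


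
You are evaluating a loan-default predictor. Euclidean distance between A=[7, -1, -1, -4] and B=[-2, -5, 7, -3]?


d = √((7+ 2)² + (-1+ 5)² + (-1-7)² + (-4+ 3)²)
  = √(81 + 16 + 64 + 1)
  = √162 = 12.7279

12.7279


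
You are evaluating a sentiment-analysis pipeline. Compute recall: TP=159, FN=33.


Recall = TP/(TP+FN)
= 159/(159+33)
= 159/192 = 82.81%

82.81%


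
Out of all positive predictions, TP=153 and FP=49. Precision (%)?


Precision = TP/(TP+FP)
= 153/(153+49)
= 153/202 = 75.74%

75.74%


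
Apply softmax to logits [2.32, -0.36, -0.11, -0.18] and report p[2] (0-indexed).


Exponentials: e^2.32=10.1757, e^-0.36=0.6977, e^-0.11=0.8958, e^-0.18=0.8353
Sum = 12.6045
Softmax = [0.8073, 0.0554, 0.0711, 0.0663]
p[2] = 0.8958/12.6045 = 0.0711

0.0711


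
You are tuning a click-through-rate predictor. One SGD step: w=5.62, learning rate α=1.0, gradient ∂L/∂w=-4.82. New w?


w_new = w - α·∇
= 5.62 - 1.0·-4.82
= 5.62 + 4.82
= 10.44

10.44


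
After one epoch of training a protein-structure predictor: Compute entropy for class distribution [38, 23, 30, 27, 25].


Probabilities: [38/143, 23/143, 30/143, 27/143, 25/143] ≈ [0.2657, 0.1608, 0.2098, 0.1888, 0.1748]
H = -((38/143)·log₂(38/143) + (23/143)·log₂(23/143) + (30/143)·log₂(30/143) + (27/143)·log₂(27/143) + (25/143)·log₂(25/143))
  = 2.2987 bits

2.2987 bits


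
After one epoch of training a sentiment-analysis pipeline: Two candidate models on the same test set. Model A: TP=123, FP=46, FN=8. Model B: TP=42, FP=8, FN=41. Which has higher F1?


Model A: P=123/169=0.7278, R=123/131=0.9389, F1=2PR/(P+R)=2TP/(2TP+FP+FN)=246/300=0.82
Model B: P=42/50=0.84, R=42/83=0.506, F1=2PR/(P+R)=2TP/(2TP+FP+FN)=84/133=0.6316
0.82 > 0.6316 → Model A

Model A


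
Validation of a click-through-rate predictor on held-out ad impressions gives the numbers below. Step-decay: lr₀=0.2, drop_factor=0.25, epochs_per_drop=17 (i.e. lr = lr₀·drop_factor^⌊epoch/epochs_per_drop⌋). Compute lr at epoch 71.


n_drops = ⌊71/17⌋ = 4
lr = 0.2·0.25^4 = 0.2·0.00390625 = 0.00078125

0.00078125


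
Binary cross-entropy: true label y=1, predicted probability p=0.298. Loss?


BCE = -[y·ln(p) + (1-y)·ln(1-p)]
= -1·ln(0.298) - 0
= -ln(0.298) = 1.2107

1.2107


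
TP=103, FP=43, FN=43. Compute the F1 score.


Precision = 103/146 = 0.7055
Recall = 103/146 = 0.7055
F1 = 2·P·R/(P+R) = 2·TP/(2·TP+FP+FN) = 206/(206+43+43) = 206/292 = 0.7055

0.7055


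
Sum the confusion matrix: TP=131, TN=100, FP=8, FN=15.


Total = TP + TN + FP + FN
= 131 + 100 + 8 + 15
= 254
(Predicted positive: 139, predicted negative: 115)

254


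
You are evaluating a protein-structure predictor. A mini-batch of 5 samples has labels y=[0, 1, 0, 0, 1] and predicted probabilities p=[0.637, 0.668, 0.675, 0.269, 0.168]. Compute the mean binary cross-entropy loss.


L[0] = -ln(1-0.637) = -ln(0.363) = 1.0134
L[1] = -ln(0.668) = 0.4035
L[2] = -ln(1-0.675) = -ln(0.325) = 1.1239
L[3] = -ln(1-0.269) = -ln(0.731) = 0.3133
L[4] = -ln(0.168) = 1.7838
mean = (1.0134 + 0.4035 + 1.1239 + 0.3133 + 1.7838)/5 = 0.9276

0.9276


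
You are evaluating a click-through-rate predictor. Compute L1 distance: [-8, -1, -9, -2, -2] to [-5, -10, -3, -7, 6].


d = |-8+ 5| + |-1+ 10| + |-9+ 3| + |-2+ 7| + |-2-6|
  = 3 + 9 + 6 + 5 + 8
  = 31

31


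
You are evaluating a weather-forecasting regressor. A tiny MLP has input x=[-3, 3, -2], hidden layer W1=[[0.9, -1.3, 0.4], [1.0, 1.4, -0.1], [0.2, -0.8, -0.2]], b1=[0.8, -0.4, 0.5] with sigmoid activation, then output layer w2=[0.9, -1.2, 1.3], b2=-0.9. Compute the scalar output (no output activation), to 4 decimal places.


z1[0] = (0.9)·(-3) + (-1.3)·(3) + (0.4)·(-2) + 0.8 = -6.6
z1[1] = (1.0)·(-3) + (1.4)·(3) + (-0.1)·(-2) - 0.4 = 1.0
z1[2] = (0.2)·(-3) + (-0.8)·(3) + (-0.2)·(-2) + 0.5 = -2.1
h = sigmoid(z1) = [0.0014, 0.7311, 0.1091]
output = (0.9)·(0.0014) + (-1.2)·(0.7311) + (1.3)·(0.1091) - 0.9 = -1.6342

-1.6342


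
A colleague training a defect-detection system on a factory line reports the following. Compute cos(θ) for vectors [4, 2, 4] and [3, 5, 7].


A·B = 4·3 + 2·5 + 4·7 = 50
‖A‖ = √36 = 6, ‖B‖ = √83 = 9.1104
cos = 50/(√36·√83) = 50/√2988 = 0.9147

0.9147


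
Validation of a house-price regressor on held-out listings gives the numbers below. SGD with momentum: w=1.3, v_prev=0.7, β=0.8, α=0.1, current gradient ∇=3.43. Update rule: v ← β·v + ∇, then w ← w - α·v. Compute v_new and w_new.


v_new = 0.8·0.7 + 3.43 = 0.56 + 3.43 = 3.99
w_new = 1.3 - 0.1·3.99 = 1.3 - 0.399 = 0.901

v_new=3.99, w_new=0.901


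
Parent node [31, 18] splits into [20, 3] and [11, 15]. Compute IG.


Parent = [31, 18], H_parent = 0.9486
H_left = 0.5586 (n=23), H_right = 0.9829 (n=26)
H_children = (23/49)·0.5586 + (26/49)·0.9829 = 0.7837
IG = 0.9486 - 0.7837 = 0.1649

0.1649


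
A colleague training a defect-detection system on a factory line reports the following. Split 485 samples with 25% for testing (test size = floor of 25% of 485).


Test = ⌊485·25/100⌋ = 121
Train = 485 - 121 = 364

Train: 364, Test: 121


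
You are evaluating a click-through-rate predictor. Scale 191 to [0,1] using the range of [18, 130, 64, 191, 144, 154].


min=18, max=191
(191-18)/(191-18) = 173/173 = 1.0

1.0


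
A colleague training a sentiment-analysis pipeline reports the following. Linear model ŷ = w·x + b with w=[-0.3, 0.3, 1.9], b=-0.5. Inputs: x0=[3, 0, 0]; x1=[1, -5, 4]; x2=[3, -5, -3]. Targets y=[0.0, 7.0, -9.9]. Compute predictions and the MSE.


ŷ0 = (-0.3)·(3) + (0.3)·(0) + (1.9)·(0) - 0.5 = -1.4
ŷ1 = (-0.3)·(1) + (0.3)·(-5) + (1.9)·(4) - 0.5 = 5.3
ŷ2 = (-0.3)·(3) + (0.3)·(-5) + (1.9)·(-3) - 0.5 = -8.6
errors² = [1.96, 2.89, 1.69]
MSE = 6.5400/3 = 2.18

2.18


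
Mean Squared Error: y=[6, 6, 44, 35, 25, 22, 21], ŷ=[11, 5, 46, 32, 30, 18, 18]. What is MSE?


Squared errors: (6-11)²=25, (6-5)²=1, (44-46)²=4, (35-32)²=9, (25-30)²=25, (22-18)²=16, (21-18)²=9
Sum = 89
MSE = 89/7 = 89/7

89/7


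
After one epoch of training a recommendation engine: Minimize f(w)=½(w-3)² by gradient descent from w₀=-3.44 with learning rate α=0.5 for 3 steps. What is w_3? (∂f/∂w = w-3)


step 1: grad = -3.44-3 = -6.44; w = -3.44 - 0.5·(-6.44) = -0.22
step 2: grad = -0.22-3 = -3.22; w = -0.22 - 0.5·(-3.22) = 1.39
step 3: grad = 1.39-3 = -1.61; w = 1.39 - 0.5·(-1.61) = 2.195

2.195


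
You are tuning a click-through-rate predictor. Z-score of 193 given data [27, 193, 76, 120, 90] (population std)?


μ = 101.2, σ = 54.8576
z = (193 - 101.2)/54.8576 = 1.6734

1.6734


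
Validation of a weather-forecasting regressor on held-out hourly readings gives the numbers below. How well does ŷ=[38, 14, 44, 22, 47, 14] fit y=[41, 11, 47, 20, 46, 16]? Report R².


ȳ = 30.1667
SS_res = Σ(y-ŷ)² = 36
SS_tot = Σ(y-ȳ)² = 1322.83
R² = 1 - SS_res/SS_tot = 1 - 0.0272 = 0.9728

0.9728


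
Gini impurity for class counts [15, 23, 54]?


Probabilities: [15/92, 23/92, 54/92] ≈ [0.163, 0.25, 0.587]
Σpᵢ² = (225 + 529 + 2916)/92² = 3670/8464
Gini = 1 - Σpᵢ² = 1 - 3670/8464 = 0.5664

0.5664


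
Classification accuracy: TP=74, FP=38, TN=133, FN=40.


Accuracy = (TP+TN)/(TP+TN+FP+FN)
= (74+133)/(285)
= 207/285 = 72.63%

72.63%


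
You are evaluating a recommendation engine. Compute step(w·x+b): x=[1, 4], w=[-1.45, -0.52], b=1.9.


z = (1)·(-1.45) + (4)·(-0.52) + 1.9
  = -1.63
step(z) = 0 (z<0)

0


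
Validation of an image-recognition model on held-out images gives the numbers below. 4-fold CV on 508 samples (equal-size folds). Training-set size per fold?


Fold size = 508/4 = 127
Training per fold = 508 - 127 = 381

381


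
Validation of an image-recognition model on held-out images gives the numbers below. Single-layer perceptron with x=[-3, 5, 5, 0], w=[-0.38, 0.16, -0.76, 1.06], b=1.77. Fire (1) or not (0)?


z = (-3)·(-0.38) + (5)·(0.16) + (5)·(-0.76) + (0)·(1.06) + 1.77
  = -0.09
step(z) = 0 (z<0)

0


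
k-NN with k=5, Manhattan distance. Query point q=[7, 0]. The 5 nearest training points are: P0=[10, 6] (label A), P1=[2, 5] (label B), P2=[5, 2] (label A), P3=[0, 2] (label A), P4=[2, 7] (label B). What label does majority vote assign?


d(q,P0) = 9  (label A)
d(q,P1) = 10  (label B)
d(q,P2) = 4  (label A)
d(q,P3) = 9  (label A)
d(q,P4) = 12  (label B)
Votes: A=3, B=2
Majority → A

A


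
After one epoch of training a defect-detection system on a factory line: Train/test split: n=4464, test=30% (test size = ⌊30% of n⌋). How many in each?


Test = ⌊4464·30/100⌋ = 1339
Train = 4464 - 1339 = 3125

Train: 3125, Test: 1339


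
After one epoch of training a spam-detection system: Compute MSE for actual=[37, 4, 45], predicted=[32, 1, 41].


Squared errors: (37-32)²=25, (4-1)²=9, (45-41)²=16
Sum = 50
MSE = 50/3 = 50/3

50/3


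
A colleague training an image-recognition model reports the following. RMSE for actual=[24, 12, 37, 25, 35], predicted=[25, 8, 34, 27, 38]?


MSE = 39/5 = 7.8
RMSE = √(39/5) = 2.7928

2.7928


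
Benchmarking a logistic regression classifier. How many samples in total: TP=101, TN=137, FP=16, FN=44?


Total = TP + TN + FP + FN
= 101 + 137 + 16 + 44
= 298
(Predicted positive: 117, predicted negative: 181)

298


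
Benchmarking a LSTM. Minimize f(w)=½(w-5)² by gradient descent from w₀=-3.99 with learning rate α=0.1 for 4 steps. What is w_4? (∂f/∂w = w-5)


step 1: grad = -3.99-5 = -8.99; w = -3.99 - 0.1·(-8.99) = -3.091
step 2: grad = -3.091-5 = -8.091; w = -3.091 - 0.1·(-8.091) = -2.2819
step 3: grad = -2.2819-5 = -7.2819; w = -2.2819 - 0.1·(-7.2819) = -1.55371
step 4: grad = -1.55371-5 = -6.55371; w = -1.55371 - 0.1·(-6.55371) = -0.898339

-0.898339


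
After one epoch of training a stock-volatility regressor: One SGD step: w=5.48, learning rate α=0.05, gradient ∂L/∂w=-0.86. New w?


w_new = w - α·∇
= 5.48 - 0.05·-0.86
= 5.48 + 0.043
= 5.523

5.523


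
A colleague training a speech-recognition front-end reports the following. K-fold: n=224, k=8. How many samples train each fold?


Fold size = 224/8 = 28
Training per fold = 224 - 28 = 196

196


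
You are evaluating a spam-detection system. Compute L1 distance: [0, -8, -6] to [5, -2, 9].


d = |0-5| + |-8+ 2| + |-6-9|
  = 5 + 6 + 15
  = 26

26


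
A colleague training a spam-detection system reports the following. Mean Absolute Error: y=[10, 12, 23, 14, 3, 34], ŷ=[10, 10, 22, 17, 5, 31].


Absolute errors: |10-10|=0, |12-10|=2, |23-22|=1, |14-17|=3, |3-5|=2, |34-31|=3
Sum = 11
MAE = 11/6 = 11/6

11/6


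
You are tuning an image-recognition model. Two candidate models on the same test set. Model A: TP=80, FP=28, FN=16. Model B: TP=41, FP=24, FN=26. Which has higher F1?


Model A: P=80/108=0.7407, R=80/96=0.8333, F1=2PR/(P+R)=2TP/(2TP+FP+FN)=160/204=0.7843
Model B: P=41/65=0.6308, R=41/67=0.6119, F1=2PR/(P+R)=2TP/(2TP+FP+FN)=82/132=0.6212
0.7843 > 0.6212 → Model A

Model A


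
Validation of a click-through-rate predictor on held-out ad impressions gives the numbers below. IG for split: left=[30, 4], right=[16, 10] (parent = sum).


Parent = [46, 14], H_parent = 0.7838
H_left = 0.5226 (n=34), H_right = 0.9612 (n=26)
H_children = (34/60)·0.5226 + (26/60)·0.9612 = 0.7127
IG = 0.7838 - 0.7127 = 0.0711

0.0711


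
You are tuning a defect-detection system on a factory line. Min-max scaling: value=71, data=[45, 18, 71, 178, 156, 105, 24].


min=18, max=178
(71-18)/(178-18) = 53/160 = 0.3312

0.3312


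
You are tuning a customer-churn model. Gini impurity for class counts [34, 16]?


Probabilities: [34/50, 16/50] ≈ [0.68, 0.32]
Σpᵢ² = (1156 + 256)/50² = 1412/2500
Gini = 1 - Σpᵢ² = 1 - 1412/2500 = 0.4352

0.4352


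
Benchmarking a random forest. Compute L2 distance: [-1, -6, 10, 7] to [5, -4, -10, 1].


d = √((-1-5)² + (-6+ 4)² + (10+ 10)² + (7-1)²)
  = √(36 + 4 + 400 + 36)
  = √476 = 21.8174

21.8174


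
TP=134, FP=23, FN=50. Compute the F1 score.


Precision = 134/157 = 0.8535
Recall = 134/184 = 0.7283
F1 = 2·P·R/(P+R) = 2·TP/(2·TP+FP+FN) = 268/(268+23+50) = 268/341 = 0.7859

0.7859


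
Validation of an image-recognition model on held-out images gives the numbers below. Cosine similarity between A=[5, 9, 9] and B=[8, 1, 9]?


A·B = 5·8 + 9·1 + 9·9 = 130
‖A‖ = √187 = 13.6748, ‖B‖ = √146 = 12.083
cos = 130/(√187·√146) = 130/√27302 = 0.7868

0.7868


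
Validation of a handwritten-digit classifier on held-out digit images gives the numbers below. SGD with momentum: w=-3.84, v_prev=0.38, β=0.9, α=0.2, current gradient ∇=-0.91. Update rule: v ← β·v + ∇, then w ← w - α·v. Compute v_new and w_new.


v_new = 0.9·0.38 - 0.91 = 0.342 - 0.91 = -0.568
w_new = -3.84 - 0.2·-0.568 = -3.84 + 0.1136 = -3.7264

v_new=-0.568, w_new=-3.7264


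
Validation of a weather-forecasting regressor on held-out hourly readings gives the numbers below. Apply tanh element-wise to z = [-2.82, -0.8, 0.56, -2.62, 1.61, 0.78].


tanh(-2.82) = -0.9929
tanh(-0.8) = -0.664
tanh(0.56) = 0.508
tanh(-2.62) = -0.9895
tanh(1.61) = 0.9232
tanh(0.78) = 0.6527
result = [-0.9929, -0.664, 0.508, -0.9895, 0.9232, 0.6527]

[-0.9929, -0.664, 0.508, -0.9895, 0.9232, 0.6527]


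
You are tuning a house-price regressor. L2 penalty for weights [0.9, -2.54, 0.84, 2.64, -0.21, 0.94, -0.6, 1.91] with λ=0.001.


‖w‖₂² = (0.9)² + (-2.54)² + (0.84)² + (2.64)² + (-0.21)² + (0.94)² + (-0.6)² + (1.91)²
     = 0.81 + 6.4516 + 0.7056 + 6.9696 + 0.0441 + 0.8836 + 0.36 + 3.6481
     = 19.8726
λ·‖w‖₂² = 0.001·19.8726 = 0.019873

0.019873


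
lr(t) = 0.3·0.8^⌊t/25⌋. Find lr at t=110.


n_drops = ⌊110/25⌋ = 4
lr = 0.3·0.8^4 = 0.3·0.4096 = 0.12288

0.12288


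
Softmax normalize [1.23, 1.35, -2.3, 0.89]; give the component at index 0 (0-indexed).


Exponentials: e^1.23=3.4212, e^1.35=3.8574, e^-2.3=0.1003, e^0.89=2.4351
Sum = 9.814
Softmax = [0.3486, 0.3931, 0.0102, 0.2481]
p[0] = 3.4212/9.814 = 0.3486

0.3486


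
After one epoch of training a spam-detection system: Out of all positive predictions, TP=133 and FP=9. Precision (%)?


Precision = TP/(TP+FP)
= 133/(133+9)
= 133/142 = 93.66%

93.66%


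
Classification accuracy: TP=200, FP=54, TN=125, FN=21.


Accuracy = (TP+TN)/(TP+TN+FP+FN)
= (200+125)/(400)
= 325/400 = 81.25%

81.25%


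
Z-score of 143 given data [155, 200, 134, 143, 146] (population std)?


μ = 155.6, σ = 23.1914
z = (143 - 155.6)/23.1914 = -0.5433

-0.5433


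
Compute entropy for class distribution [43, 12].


Probabilities: [43/55, 12/55] ≈ [0.7818, 0.2182]
H = -((43/55)·log₂(43/55) + (12/55)·log₂(12/55))
  = 0.7568 bits

0.7568 bits


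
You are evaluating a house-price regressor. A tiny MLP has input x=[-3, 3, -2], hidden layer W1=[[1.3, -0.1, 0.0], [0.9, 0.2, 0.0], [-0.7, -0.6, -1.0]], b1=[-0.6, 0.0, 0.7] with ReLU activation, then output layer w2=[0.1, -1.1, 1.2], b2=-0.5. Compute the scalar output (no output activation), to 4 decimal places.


z1[0] = (1.3)·(-3) + (-0.1)·(3) + (0.0)·(-2) - 0.6 = -4.8
z1[1] = (0.9)·(-3) + (0.2)·(3) + (0.0)·(-2) + 0.0 = -2.1
z1[2] = (-0.7)·(-3) + (-0.6)·(3) + (-1.0)·(-2) + 0.7 = 3.0
h = ReLU(z1) = [0.0, 0.0, 3.0]
output = (0.1)·(0.0) + (-1.1)·(0.0) + (1.2)·(3.0) - 0.5 = 3.1

3.1


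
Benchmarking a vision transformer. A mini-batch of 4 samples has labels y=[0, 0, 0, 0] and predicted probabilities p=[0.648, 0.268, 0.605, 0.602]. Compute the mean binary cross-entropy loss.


L[0] = -ln(1-0.648) = -ln(0.352) = 1.0441
L[1] = -ln(1-0.268) = -ln(0.732) = 0.312
L[2] = -ln(1-0.605) = -ln(0.395) = 0.9289
L[3] = -ln(1-0.602) = -ln(0.398) = 0.9213
mean = (1.0441 + 0.312 + 0.9289 + 0.9213)/4 = 0.8016

0.8016


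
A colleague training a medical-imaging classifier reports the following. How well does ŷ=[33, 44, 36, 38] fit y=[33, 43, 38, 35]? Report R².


ȳ = 37.25
SS_res = Σ(y-ŷ)² = 14
SS_tot = Σ(y-ȳ)² = 56.75
R² = 1 - SS_res/SS_tot = 1 - 0.2467 = 0.7533

0.7533


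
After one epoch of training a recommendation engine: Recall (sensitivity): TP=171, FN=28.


Recall = TP/(TP+FN)
= 171/(171+28)
= 171/199 = 85.93%

85.93%


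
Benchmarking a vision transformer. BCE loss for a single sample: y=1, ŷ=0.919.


BCE = -[y·ln(p) + (1-y)·ln(1-p)]
= -1·ln(0.919) - 0
= -ln(0.919) = 0.0845

0.0845


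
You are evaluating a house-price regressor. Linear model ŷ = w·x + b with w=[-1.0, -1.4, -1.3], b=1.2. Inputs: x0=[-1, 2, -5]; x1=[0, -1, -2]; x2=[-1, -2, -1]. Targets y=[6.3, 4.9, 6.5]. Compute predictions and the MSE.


ŷ0 = (-1.0)·(-1) + (-1.4)·(2) + (-1.3)·(-5) + 1.2 = 5.9
ŷ1 = (-1.0)·(0) + (-1.4)·(-1) + (-1.3)·(-2) + 1.2 = 5.2
ŷ2 = (-1.0)·(-1) + (-1.4)·(-2) + (-1.3)·(-1) + 1.2 = 6.3
errors² = [0.16, 0.09, 0.04]
MSE = 0.2900/3 = 0.0967

0.0967


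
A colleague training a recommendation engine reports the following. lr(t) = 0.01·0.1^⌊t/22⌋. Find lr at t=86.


n_drops = ⌊86/22⌋ = 3
lr = 0.01·0.1^3 = 0.01·0.001 = 0.00001

0.00001


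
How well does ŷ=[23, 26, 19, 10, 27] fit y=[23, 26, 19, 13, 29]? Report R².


ȳ = 22
SS_res = Σ(y-ŷ)² = 13
SS_tot = Σ(y-ȳ)² = 156
R² = 1 - SS_res/SS_tot = 1 - 0.0833 = 0.9167

0.9167


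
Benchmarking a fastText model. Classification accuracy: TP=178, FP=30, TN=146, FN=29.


Accuracy = (TP+TN)/(TP+TN+FP+FN)
= (178+146)/(383)
= 324/383 = 84.6%

84.6%


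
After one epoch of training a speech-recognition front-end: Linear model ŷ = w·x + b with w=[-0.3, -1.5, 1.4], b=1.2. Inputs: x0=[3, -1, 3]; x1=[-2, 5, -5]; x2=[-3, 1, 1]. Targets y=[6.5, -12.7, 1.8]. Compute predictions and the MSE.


ŷ0 = (-0.3)·(3) + (-1.5)·(-1) + (1.4)·(3) + 1.2 = 6.0
ŷ1 = (-0.3)·(-2) + (-1.5)·(5) + (1.4)·(-5) + 1.2 = -12.7
ŷ2 = (-0.3)·(-3) + (-1.5)·(1) + (1.4)·(1) + 1.2 = 2.0
errors² = [0.25, 0.0, 0.04]
MSE = 0.2900/3 = 0.0967

0.0967


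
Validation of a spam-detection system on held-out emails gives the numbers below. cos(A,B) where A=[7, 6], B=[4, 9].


A·B = 7·4 + 6·9 = 82
‖A‖ = √85 = 9.2195, ‖B‖ = √97 = 9.8489
cos = 82/(√85·√97) = 82/√8245 = 0.9031

0.9031


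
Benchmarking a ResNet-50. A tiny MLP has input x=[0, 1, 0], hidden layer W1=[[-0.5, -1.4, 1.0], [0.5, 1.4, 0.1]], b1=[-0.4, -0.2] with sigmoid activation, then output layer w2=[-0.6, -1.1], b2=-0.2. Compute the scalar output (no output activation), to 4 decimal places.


z1[0] = (-0.5)·(0) + (-1.4)·(1) + (1.0)·(0) - 0.4 = -1.8
z1[1] = (0.5)·(0) + (1.4)·(1) + (0.1)·(0) - 0.2 = 1.2
h = sigmoid(z1) = [0.1419, 0.7685]
output = (-0.6)·(0.1419) + (-1.1)·(0.7685) - 0.2 = -1.1305

-1.1305


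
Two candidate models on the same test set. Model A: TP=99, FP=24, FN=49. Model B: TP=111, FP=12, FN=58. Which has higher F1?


Model A: P=99/123=0.8049, R=99/148=0.6689, F1=2PR/(P+R)=2TP/(2TP+FP+FN)=198/271=0.7306
Model B: P=111/123=0.9024, R=111/169=0.6568, F1=2PR/(P+R)=2TP/(2TP+FP+FN)=222/292=0.7603
0.7306 < 0.7603 → Model B

Model B


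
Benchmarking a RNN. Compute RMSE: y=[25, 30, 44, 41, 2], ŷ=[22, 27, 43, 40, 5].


MSE = 29/5 = 5.8
RMSE = √(29/5) = 2.4083

2.4083


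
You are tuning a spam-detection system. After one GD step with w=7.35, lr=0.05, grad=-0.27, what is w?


w_new = w - α·∇
= 7.35 - 0.05·-0.27
= 7.35 + 0.0135
= 7.3635

7.3635


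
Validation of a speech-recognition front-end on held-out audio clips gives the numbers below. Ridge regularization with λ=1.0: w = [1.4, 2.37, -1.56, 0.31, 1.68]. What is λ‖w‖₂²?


‖w‖₂² = (1.4)² + (2.37)² + (-1.56)² + (0.31)² + (1.68)²
     = 1.96 + 5.6169 + 2.4336 + 0.0961 + 2.8224
     = 12.929
λ·‖w‖₂² = 1.0·12.929 = 12.929

12.929


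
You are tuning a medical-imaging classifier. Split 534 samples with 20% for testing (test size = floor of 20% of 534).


Test = ⌊534·20/100⌋ = 106
Train = 534 - 106 = 428

Train: 428, Test: 106


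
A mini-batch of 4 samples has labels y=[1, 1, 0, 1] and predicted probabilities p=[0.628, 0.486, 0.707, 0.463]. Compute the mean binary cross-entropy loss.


L[0] = -ln(0.628) = 0.4652
L[1] = -ln(0.486) = 0.7215
L[2] = -ln(1-0.707) = -ln(0.293) = 1.2276
L[3] = -ln(0.463) = 0.77
mean = (0.4652 + 0.7215 + 1.2276 + 0.77)/4 = 0.7961

0.7961


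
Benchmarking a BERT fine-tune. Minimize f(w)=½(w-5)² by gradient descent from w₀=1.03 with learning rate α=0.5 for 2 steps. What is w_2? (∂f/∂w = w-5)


step 1: grad = 1.03-5 = -3.97; w = 1.03 - 0.5·(-3.97) = 3.015
step 2: grad = 3.015-5 = -1.985; w = 3.015 - 0.5·(-1.985) = 4.0075

4.0075


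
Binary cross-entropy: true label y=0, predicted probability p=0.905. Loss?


BCE = -[y·ln(p) + (1-y)·ln(1-p)]
= -0 - 1·ln(1-0.905)
= -ln(0.095) = 2.3539

2.3539


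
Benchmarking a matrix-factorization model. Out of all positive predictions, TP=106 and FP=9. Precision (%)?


Precision = TP/(TP+FP)
= 106/(106+9)
= 106/115 = 92.17%

92.17%


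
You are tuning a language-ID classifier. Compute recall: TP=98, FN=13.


Recall = TP/(TP+FN)
= 98/(98+13)
= 98/111 = 88.29%

88.29%


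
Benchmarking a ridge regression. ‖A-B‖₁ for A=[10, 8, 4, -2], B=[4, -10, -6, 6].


d = |10-4| + |8+ 10| + |4+ 6| + |-2-6|
  = 6 + 18 + 10 + 8
  = 42

42


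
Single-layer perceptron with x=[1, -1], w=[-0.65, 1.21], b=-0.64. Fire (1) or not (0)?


z = (1)·(-0.65) + (-1)·(1.21) - 0.64
  = -2.5
step(z) = 0 (z<0)

0
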